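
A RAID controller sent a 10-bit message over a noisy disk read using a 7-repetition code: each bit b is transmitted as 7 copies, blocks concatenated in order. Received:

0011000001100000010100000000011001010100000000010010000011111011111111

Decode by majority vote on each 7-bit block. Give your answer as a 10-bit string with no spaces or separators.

0000000011

Block 1 (0011000): 2 ones → 0
Block 2 (0011000): 2 ones → 0
Block 3 (0001010): 2 ones → 0
Block 4 (0000000): 0 ones → 0
Block 5 (0110010): 3 ones → 0
Block 6 (1010000): 2 ones → 0
Block 7 (0000010): 1 one → 0
Block 8 (0100000): 1 one → 0
Block 9 (1111101): 6 ones → 1
Block 10 (1111111): 7 ones → 1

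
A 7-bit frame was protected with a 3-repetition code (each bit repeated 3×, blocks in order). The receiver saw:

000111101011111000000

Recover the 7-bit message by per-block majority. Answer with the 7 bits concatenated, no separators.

Block 1 (000): 0 ones → 0
Block 2 (111): 3 ones → 1
Block 3 (101): 2 ones → 1
Block 4 (011): 2 ones → 1
Block 5 (111): 3 ones → 1
Block 6 (000): 0 ones → 0
Block 7 (000): 0 ones → 0

0111100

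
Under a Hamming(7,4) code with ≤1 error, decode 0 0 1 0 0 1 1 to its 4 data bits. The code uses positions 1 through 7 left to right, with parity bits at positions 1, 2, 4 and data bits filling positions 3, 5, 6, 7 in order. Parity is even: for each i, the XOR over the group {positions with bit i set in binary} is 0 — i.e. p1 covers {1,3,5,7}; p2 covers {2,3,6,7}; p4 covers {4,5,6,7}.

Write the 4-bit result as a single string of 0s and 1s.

s1 (pos 1,3,5,7): 0⊕1⊕0⊕1 = 0
s2 (pos 2,3,6,7): 0⊕1⊕1⊕1 = 1
s4 (pos 4,5,6,7): 0⊕0⊕1⊕1 = 0
Syndrome s4…s1 = 010 → error at position 2.
Flip position 2: 0010011 → 0110011
Read data bits from positions 3,5,6,7: 1011

1011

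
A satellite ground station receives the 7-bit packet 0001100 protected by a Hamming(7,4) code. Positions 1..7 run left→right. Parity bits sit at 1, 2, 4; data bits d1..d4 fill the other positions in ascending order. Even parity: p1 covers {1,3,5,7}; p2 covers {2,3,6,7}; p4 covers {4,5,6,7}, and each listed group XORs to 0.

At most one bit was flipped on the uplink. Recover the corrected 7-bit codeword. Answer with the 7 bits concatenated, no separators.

1001100

s1 (pos 1,3,5,7): 0⊕0⊕1⊕0 = 1
s2 (pos 2,3,6,7): 0⊕0⊕0⊕0 = 0
s4 (pos 4,5,6,7): 1⊕1⊕0⊕0 = 0
Syndrome s4…s1 = 001 → error at position 1.
Flip position 1: 0001100 → 1001100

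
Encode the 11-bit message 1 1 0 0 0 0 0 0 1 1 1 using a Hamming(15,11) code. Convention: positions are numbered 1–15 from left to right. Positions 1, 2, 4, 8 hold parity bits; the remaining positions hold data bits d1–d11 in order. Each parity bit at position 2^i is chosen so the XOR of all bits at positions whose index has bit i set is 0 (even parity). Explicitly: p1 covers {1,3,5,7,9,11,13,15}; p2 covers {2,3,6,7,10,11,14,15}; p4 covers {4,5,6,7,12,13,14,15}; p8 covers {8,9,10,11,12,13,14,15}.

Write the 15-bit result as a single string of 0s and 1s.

Place data at non-parity positions: p1 p2 1 p4 1 0 0 p8 0 0 0 0 1 1 1
p1 (pos 1,3,5,7,9,11,13,15): XOR of data positions = 1⊕1⊕0⊕0⊕0⊕1⊕1 = 0
p2 (pos 2,3,6,7,10,11,14,15): XOR of data positions = 1⊕0⊕0⊕0⊕0⊕1⊕1 = 1
p4 (pos 4,5,6,7,12,13,14,15): XOR of data positions = 1⊕0⊕0⊕0⊕1⊕1⊕1 = 0
p8 (pos 8,9,10,11,12,13,14,15): XOR of data positions = 0⊕0⊕0⊕0⊕1⊕1⊕1 = 1
Codeword: 011010010000111

011010010000111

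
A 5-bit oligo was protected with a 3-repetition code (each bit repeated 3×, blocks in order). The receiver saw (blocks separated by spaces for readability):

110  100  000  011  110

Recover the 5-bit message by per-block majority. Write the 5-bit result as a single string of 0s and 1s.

Block 1 (110): 2 ones → 1
Block 2 (100): 1 one → 0
Block 3 (000): 0 ones → 0
Block 4 (011): 2 ones → 1
Block 5 (110): 2 ones → 1

10011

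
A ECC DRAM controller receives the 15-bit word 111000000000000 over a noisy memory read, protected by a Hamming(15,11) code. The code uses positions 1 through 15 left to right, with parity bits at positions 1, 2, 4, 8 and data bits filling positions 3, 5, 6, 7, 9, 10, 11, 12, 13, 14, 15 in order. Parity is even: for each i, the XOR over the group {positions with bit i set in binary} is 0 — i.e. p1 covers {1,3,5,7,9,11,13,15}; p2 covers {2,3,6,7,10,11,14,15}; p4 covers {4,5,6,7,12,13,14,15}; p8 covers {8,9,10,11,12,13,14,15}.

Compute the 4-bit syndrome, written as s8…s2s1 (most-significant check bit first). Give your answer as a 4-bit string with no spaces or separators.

0000

s1 (pos 1,3,5,7,9,11,13,15): 1⊕1⊕0⊕0⊕0⊕0⊕0⊕0 = 0
s2 (pos 2,3,6,7,10,11,14,15): 1⊕1⊕0⊕0⊕0⊕0⊕0⊕0 = 0
s4 (pos 4,5,6,7,12,13,14,15): 0⊕0⊕0⊕0⊕0⊕0⊕0⊕0 = 0
s8 (pos 8,9,10,11,12,13,14,15): 0⊕0⊕0⊕0⊕0⊕0⊕0⊕0 = 0
Syndrome s8…s1 = 0000 → no error.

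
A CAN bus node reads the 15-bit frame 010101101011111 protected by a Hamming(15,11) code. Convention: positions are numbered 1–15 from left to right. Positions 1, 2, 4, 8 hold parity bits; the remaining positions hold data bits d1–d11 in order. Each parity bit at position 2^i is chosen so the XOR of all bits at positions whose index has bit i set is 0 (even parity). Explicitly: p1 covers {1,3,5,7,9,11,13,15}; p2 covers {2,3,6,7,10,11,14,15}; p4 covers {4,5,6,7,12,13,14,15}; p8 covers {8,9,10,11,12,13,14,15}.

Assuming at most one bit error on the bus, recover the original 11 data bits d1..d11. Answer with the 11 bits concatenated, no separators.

s1 (pos 1,3,5,7,9,11,13,15): 0⊕0⊕0⊕1⊕1⊕1⊕1⊕1 = 1
s2 (pos 2,3,6,7,10,11,14,15): 1⊕0⊕1⊕1⊕0⊕1⊕1⊕1 = 0
s4 (pos 4,5,6,7,12,13,14,15): 1⊕0⊕1⊕1⊕1⊕1⊕1⊕1 = 1
s8 (pos 8,9,10,11,12,13,14,15): 0⊕1⊕0⊕1⊕1⊕1⊕1⊕1 = 0
Syndrome s8…s1 = 0101 → error at position 5.
Flip position 5: 010101101011111 → 010111101011111
Read data bits from positions 3,5,6,7,9,10,11,12,13,14,15: 01111011111

01111011111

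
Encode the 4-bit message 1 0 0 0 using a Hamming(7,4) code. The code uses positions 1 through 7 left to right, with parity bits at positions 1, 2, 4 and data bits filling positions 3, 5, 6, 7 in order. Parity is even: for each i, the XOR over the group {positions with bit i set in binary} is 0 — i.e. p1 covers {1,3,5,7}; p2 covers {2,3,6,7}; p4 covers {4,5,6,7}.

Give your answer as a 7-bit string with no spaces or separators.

Place data at non-parity positions: p1 p2 1 p4 0 0 0
p1 (pos 1,3,5,7): XOR of data positions = 1⊕0⊕0 = 1
p2 (pos 2,3,6,7): XOR of data positions = 1⊕0⊕0 = 1
p4 (pos 4,5,6,7): XOR of data positions = 0⊕0⊕0 = 0
Codeword: 1110000

1110000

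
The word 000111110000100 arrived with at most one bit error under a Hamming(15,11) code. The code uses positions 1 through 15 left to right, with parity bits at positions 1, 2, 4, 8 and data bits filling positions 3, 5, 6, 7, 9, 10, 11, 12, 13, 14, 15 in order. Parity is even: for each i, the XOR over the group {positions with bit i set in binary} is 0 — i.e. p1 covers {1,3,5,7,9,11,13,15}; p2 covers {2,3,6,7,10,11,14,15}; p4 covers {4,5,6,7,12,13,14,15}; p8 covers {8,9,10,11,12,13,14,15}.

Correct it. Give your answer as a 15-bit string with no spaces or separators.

000101110000100

s1 (pos 1,3,5,7,9,11,13,15): 0⊕0⊕1⊕1⊕0⊕0⊕1⊕0 = 1
s2 (pos 2,3,6,7,10,11,14,15): 0⊕0⊕1⊕1⊕0⊕0⊕0⊕0 = 0
s4 (pos 4,5,6,7,12,13,14,15): 1⊕1⊕1⊕1⊕0⊕1⊕0⊕0 = 1
s8 (pos 8,9,10,11,12,13,14,15): 1⊕0⊕0⊕0⊕0⊕1⊕0⊕0 = 0
Syndrome s8…s1 = 0101 → error at position 5.
Flip position 5: 000111110000100 → 000101110000100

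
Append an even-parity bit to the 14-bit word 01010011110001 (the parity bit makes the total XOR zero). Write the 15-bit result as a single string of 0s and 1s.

XOR of the 14 data bits: 0⊕1⊕0⊕1⊕0⊕0⊕1⊕1⊕1⊕1⊕0⊕0⊕0⊕1 = 1
Parity bit = 1 (so all 15 bits XOR to 0).

010100111100011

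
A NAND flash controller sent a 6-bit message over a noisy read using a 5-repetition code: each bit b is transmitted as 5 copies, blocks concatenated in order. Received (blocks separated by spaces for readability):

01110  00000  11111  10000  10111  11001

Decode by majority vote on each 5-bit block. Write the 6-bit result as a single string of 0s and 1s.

101011

Block 1 (01110): 3 ones → 1
Block 2 (00000): 0 ones → 0
Block 3 (11111): 5 ones → 1
Block 4 (10000): 1 one → 0
Block 5 (10111): 4 ones → 1
Block 6 (11001): 3 ones → 1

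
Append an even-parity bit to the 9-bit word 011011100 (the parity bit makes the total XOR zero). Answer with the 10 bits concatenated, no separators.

XOR of the 9 data bits: 0⊕1⊕1⊕0⊕1⊕1⊕1⊕0⊕0 = 1
Parity bit = 1 (so all 10 bits XOR to 0).

0110111001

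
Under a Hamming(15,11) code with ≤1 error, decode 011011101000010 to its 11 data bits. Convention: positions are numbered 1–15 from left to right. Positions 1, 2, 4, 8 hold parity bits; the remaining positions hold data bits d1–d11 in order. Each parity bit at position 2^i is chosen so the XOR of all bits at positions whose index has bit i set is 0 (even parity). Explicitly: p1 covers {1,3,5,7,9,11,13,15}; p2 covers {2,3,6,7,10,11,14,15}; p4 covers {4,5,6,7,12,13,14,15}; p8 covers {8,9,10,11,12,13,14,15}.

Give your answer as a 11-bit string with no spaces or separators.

11111000010

s1 (pos 1,3,5,7,9,11,13,15): 0⊕1⊕1⊕1⊕1⊕0⊕0⊕0 = 0
s2 (pos 2,3,6,7,10,11,14,15): 1⊕1⊕1⊕1⊕0⊕0⊕1⊕0 = 1
s4 (pos 4,5,6,7,12,13,14,15): 0⊕1⊕1⊕1⊕0⊕0⊕1⊕0 = 0
s8 (pos 8,9,10,11,12,13,14,15): 0⊕1⊕0⊕0⊕0⊕0⊕1⊕0 = 0
Syndrome s8…s1 = 0010 → error at position 2.
Flip position 2: 011011101000010 → 001011101000010
Read data bits from positions 3,5,6,7,9,10,11,12,13,14,15: 11111000010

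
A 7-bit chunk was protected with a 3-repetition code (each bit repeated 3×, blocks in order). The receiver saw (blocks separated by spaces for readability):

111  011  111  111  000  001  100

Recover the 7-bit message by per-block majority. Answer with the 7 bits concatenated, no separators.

1111000

Block 1 (111): 3 ones → 1
Block 2 (011): 2 ones → 1
Block 3 (111): 3 ones → 1
Block 4 (111): 3 ones → 1
Block 5 (000): 0 ones → 0
Block 6 (001): 1 one → 0
Block 7 (100): 1 one → 0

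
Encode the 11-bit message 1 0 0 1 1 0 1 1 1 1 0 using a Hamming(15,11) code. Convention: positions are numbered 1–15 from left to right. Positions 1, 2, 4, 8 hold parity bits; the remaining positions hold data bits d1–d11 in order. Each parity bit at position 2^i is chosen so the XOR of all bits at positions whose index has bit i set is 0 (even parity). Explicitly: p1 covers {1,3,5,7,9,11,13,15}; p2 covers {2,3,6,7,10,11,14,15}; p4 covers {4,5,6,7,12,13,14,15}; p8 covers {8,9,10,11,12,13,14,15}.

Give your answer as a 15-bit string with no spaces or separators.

Place data at non-parity positions: p1 p2 1 p4 0 0 1 p8 1 0 1 1 1 1 0
p1 (pos 1,3,5,7,9,11,13,15): XOR of data positions = 1⊕0⊕1⊕1⊕1⊕1⊕0 = 1
p2 (pos 2,3,6,7,10,11,14,15): XOR of data positions = 1⊕0⊕1⊕0⊕1⊕1⊕0 = 0
p4 (pos 4,5,6,7,12,13,14,15): XOR of data positions = 0⊕0⊕1⊕1⊕1⊕1⊕0 = 0
p8 (pos 8,9,10,11,12,13,14,15): XOR of data positions = 1⊕0⊕1⊕1⊕1⊕1⊕0 = 1
Codeword: 101000111011110

101000111011110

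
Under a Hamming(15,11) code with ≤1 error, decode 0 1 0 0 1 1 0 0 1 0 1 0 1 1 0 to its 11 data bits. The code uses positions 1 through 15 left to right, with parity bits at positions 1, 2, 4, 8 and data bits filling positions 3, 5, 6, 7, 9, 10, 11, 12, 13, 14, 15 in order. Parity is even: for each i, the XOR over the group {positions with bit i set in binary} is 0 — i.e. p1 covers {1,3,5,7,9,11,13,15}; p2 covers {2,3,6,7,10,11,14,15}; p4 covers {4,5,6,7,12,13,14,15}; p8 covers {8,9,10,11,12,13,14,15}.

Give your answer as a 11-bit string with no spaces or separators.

01101010110

s1 (pos 1,3,5,7,9,11,13,15): 0⊕0⊕1⊕0⊕1⊕1⊕1⊕0 = 0
s2 (pos 2,3,6,7,10,11,14,15): 1⊕0⊕1⊕0⊕0⊕1⊕1⊕0 = 0
s4 (pos 4,5,6,7,12,13,14,15): 0⊕1⊕1⊕0⊕0⊕1⊕1⊕0 = 0
s8 (pos 8,9,10,11,12,13,14,15): 0⊕1⊕0⊕1⊕0⊕1⊕1⊕0 = 0
Syndrome s8…s1 = 0000 → no error.
Read data bits from positions 3,5,6,7,9,10,11,12,13,14,15: 01101010110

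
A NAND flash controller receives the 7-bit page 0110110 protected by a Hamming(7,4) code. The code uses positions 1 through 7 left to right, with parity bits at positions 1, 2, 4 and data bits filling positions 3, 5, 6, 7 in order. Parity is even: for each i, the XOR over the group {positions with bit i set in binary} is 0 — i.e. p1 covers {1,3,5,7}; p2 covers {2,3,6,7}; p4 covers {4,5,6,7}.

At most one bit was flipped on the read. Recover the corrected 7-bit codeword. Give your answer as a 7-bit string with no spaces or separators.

s1 (pos 1,3,5,7): 0⊕1⊕1⊕0 = 0
s2 (pos 2,3,6,7): 1⊕1⊕1⊕0 = 1
s4 (pos 4,5,6,7): 0⊕1⊕1⊕0 = 0
Syndrome s4…s1 = 010 → error at position 2.
Flip position 2: 0110110 → 0010110

0010110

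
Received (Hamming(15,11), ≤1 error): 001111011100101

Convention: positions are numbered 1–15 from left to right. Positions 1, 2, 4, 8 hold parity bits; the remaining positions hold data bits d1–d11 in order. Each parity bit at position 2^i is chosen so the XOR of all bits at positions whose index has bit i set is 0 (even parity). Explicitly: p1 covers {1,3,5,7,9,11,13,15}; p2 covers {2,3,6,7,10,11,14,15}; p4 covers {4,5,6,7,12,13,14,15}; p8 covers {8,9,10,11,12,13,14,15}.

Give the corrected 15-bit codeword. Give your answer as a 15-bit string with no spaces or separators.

s1 (pos 1,3,5,7,9,11,13,15): 0⊕1⊕1⊕0⊕1⊕0⊕1⊕1 = 1
s2 (pos 2,3,6,7,10,11,14,15): 0⊕1⊕1⊕0⊕1⊕0⊕0⊕1 = 0
s4 (pos 4,5,6,7,12,13,14,15): 1⊕1⊕1⊕0⊕0⊕1⊕0⊕1 = 1
s8 (pos 8,9,10,11,12,13,14,15): 1⊕1⊕1⊕0⊕0⊕1⊕0⊕1 = 1
Syndrome s8…s1 = 1101 → error at position 13.
Flip position 13: 001111011100101 → 001111011100001

001111011100001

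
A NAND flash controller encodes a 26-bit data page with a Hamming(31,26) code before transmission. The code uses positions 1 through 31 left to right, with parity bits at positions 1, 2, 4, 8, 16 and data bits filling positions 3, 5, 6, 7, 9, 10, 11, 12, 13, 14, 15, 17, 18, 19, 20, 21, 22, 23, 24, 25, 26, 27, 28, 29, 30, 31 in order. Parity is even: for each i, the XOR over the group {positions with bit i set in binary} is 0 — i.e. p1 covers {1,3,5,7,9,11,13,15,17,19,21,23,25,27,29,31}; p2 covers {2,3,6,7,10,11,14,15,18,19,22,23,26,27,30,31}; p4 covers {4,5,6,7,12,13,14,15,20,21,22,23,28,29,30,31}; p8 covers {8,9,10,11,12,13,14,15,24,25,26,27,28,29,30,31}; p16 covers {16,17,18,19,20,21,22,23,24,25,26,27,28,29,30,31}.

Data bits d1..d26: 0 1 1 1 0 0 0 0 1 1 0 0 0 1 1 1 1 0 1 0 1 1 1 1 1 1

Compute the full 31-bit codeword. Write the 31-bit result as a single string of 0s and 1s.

0100111100001101001111010111111

Place data at non-parity positions: p1 p2 0 p4 1 1 1 p8 0 0 0 0 1 1 0 p16 0 0 1 1 1 1 0 1 0 1 1 1 1 1 1
p1 (pos 1,3,5,7,9,11,13,15,17,19,21,23,25,27,29,31): XOR of data positions = 0⊕1⊕1⊕0⊕0⊕1⊕0⊕0⊕1⊕1⊕0⊕0⊕1⊕1⊕1 = 0
p2 (pos 2,3,6,7,10,11,14,15,18,19,22,23,26,27,30,31): XOR of data positions = 0⊕1⊕1⊕0⊕0⊕1⊕0⊕0⊕1⊕1⊕0⊕1⊕1⊕1⊕1 = 1
p4 (pos 4,5,6,7,12,13,14,15,20,21,22,23,28,29,30,31): XOR of data positions = 1⊕1⊕1⊕0⊕1⊕1⊕0⊕1⊕1⊕1⊕0⊕1⊕1⊕1⊕1 = 0
p8 (pos 8,9,10,11,12,13,14,15,24,25,26,27,28,29,30,31): XOR of data positions = 0⊕0⊕0⊕0⊕1⊕1⊕0⊕1⊕0⊕1⊕1⊕1⊕1⊕1⊕1 = 1
p16 (pos 16,17,18,19,20,21,22,23,24,25,26,27,28,29,30,31): XOR of data positions = 0⊕0⊕1⊕1⊕1⊕1⊕0⊕1⊕0⊕1⊕1⊕1⊕1⊕1⊕1 = 1
Codeword: 0100111100001101001111010111111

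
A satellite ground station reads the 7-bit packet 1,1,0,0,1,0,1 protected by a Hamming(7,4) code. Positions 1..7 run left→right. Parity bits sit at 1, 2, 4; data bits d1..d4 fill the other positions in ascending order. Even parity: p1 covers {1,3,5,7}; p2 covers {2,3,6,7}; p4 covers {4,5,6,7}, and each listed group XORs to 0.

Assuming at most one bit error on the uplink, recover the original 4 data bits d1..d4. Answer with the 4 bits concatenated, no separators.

s1 (pos 1,3,5,7): 1⊕0⊕1⊕1 = 1
s2 (pos 2,3,6,7): 1⊕0⊕0⊕1 = 0
s4 (pos 4,5,6,7): 0⊕1⊕0⊕1 = 0
Syndrome s4…s1 = 001 → error at position 1.
Flip position 1: 1100101 → 0100101
Read data bits from positions 3,5,6,7: 0101

0101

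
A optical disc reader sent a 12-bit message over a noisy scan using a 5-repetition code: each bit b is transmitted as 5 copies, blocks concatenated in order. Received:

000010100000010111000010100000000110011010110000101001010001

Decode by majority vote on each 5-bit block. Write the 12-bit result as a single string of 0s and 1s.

000100001000

Block 1 (00001): 1 one → 0
Block 2 (01000): 1 one → 0
Block 3 (00010): 1 one → 0
Block 4 (11100): 3 ones → 1
Block 5 (00101): 2 ones → 0
Block 6 (00000): 0 ones → 0
Block 7 (00011): 2 ones → 0
Block 8 (00110): 2 ones → 0
Block 9 (10110): 3 ones → 1
Block 10 (00010): 1 one → 0
Block 11 (10010): 2 ones → 0
Block 12 (10001): 2 ones → 0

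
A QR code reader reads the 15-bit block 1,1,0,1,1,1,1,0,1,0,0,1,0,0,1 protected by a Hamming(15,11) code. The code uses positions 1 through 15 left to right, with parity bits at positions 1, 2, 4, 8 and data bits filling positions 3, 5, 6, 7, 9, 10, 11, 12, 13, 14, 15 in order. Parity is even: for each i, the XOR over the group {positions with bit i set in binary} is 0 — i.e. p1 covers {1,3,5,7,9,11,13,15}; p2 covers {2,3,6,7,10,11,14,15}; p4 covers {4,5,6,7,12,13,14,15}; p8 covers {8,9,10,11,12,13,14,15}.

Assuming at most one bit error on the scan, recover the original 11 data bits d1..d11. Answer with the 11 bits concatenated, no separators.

01110001001

s1 (pos 1,3,5,7,9,11,13,15): 1⊕0⊕1⊕1⊕1⊕0⊕0⊕1 = 1
s2 (pos 2,3,6,7,10,11,14,15): 1⊕0⊕1⊕1⊕0⊕0⊕0⊕1 = 0
s4 (pos 4,5,6,7,12,13,14,15): 1⊕1⊕1⊕1⊕1⊕0⊕0⊕1 = 0
s8 (pos 8,9,10,11,12,13,14,15): 0⊕1⊕0⊕0⊕1⊕0⊕0⊕1 = 1
Syndrome s8…s1 = 1001 → error at position 9.
Flip position 9: 110111101001001 → 110111100001001
Read data bits from positions 3,5,6,7,9,10,11,12,13,14,15: 01110001001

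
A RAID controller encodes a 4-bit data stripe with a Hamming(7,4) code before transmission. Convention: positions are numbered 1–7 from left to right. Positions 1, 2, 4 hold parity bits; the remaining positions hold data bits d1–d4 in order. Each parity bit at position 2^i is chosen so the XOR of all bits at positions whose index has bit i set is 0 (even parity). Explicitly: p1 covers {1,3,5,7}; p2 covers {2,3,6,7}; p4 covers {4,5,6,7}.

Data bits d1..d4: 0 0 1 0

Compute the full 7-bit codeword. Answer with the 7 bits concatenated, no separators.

Place data at non-parity positions: p1 p2 0 p4 0 1 0
p1 (pos 1,3,5,7): XOR of data positions = 0⊕0⊕0 = 0
p2 (pos 2,3,6,7): XOR of data positions = 0⊕1⊕0 = 1
p4 (pos 4,5,6,7): XOR of data positions = 0⊕1⊕0 = 1
Codeword: 0101010

0101010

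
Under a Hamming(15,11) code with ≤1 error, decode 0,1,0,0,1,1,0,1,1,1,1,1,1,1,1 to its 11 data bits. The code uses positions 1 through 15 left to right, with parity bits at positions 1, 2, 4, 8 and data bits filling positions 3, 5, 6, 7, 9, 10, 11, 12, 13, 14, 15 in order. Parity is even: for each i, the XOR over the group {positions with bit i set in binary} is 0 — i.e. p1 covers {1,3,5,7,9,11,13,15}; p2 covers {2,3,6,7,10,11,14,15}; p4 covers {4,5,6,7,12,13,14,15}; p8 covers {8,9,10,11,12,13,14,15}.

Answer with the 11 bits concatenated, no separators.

01101111111

s1 (pos 1,3,5,7,9,11,13,15): 0⊕0⊕1⊕0⊕1⊕1⊕1⊕1 = 1
s2 (pos 2,3,6,7,10,11,14,15): 1⊕0⊕1⊕0⊕1⊕1⊕1⊕1 = 0
s4 (pos 4,5,6,7,12,13,14,15): 0⊕1⊕1⊕0⊕1⊕1⊕1⊕1 = 0
s8 (pos 8,9,10,11,12,13,14,15): 1⊕1⊕1⊕1⊕1⊕1⊕1⊕1 = 0
Syndrome s8…s1 = 0001 → error at position 1.
Flip position 1: 010011011111111 → 110011011111111
Read data bits from positions 3,5,6,7,9,10,11,12,13,14,15: 01101111111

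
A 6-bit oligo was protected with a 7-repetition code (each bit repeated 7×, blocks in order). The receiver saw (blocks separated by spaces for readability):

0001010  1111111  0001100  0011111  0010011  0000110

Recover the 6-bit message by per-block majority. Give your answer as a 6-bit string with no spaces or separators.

010100

Block 1 (0001010): 2 ones → 0
Block 2 (1111111): 7 ones → 1
Block 3 (0001100): 2 ones → 0
Block 4 (0011111): 5 ones → 1
Block 5 (0010011): 3 ones → 0
Block 6 (0000110): 2 ones → 0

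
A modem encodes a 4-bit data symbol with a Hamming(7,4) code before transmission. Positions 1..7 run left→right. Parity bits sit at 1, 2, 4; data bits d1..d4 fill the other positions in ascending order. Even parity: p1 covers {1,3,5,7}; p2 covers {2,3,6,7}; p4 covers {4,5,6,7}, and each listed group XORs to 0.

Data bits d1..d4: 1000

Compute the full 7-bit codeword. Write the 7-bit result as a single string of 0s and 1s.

1110000

Place data at non-parity positions: p1 p2 1 p4 0 0 0
p1 (pos 1,3,5,7): XOR of data positions = 1⊕0⊕0 = 1
p2 (pos 2,3,6,7): XOR of data positions = 1⊕0⊕0 = 1
p4 (pos 4,5,6,7): XOR of data positions = 0⊕0⊕0 = 0
Codeword: 1110000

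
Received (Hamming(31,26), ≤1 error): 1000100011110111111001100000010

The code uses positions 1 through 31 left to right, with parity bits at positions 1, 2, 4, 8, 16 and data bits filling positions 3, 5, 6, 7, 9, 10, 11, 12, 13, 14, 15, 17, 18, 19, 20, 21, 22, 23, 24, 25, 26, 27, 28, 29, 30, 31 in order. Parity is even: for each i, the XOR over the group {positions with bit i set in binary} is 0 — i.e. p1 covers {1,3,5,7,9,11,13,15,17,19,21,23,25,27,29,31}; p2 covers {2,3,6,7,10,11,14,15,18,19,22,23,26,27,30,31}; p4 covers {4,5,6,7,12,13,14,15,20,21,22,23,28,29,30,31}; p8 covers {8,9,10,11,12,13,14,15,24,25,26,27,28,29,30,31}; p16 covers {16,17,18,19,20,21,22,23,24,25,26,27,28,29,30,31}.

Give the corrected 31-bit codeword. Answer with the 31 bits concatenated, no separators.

s1 (pos 1,3,5,7,9,11,13,15,17,19,21,23,25,27,29,31): 1⊕0⊕1⊕0⊕1⊕1⊕0⊕1⊕1⊕1⊕0⊕1⊕0⊕0⊕0⊕0 = 0
s2 (pos 2,3,6,7,10,11,14,15,18,19,22,23,26,27,30,31): 0⊕0⊕0⊕0⊕1⊕1⊕1⊕1⊕1⊕1⊕1⊕1⊕0⊕0⊕1⊕0 = 1
s4 (pos 4,5,6,7,12,13,14,15,20,21,22,23,28,29,30,31): 0⊕1⊕0⊕0⊕1⊕0⊕1⊕1⊕0⊕0⊕1⊕1⊕0⊕0⊕1⊕0 = 1
s8 (pos 8,9,10,11,12,13,14,15,24,25,26,27,28,29,30,31): 0⊕1⊕1⊕1⊕1⊕0⊕1⊕1⊕0⊕0⊕0⊕0⊕0⊕0⊕1⊕0 = 1
s16 (pos 16,17,18,19,20,21,22,23,24,25,26,27,28,29,30,31): 1⊕1⊕1⊕1⊕0⊕0⊕1⊕1⊕0⊕0⊕0⊕0⊕0⊕0⊕1⊕0 = 1
Syndrome s16…s1 = 11110 → error at position 30.
Flip position 30: 1000100011110111111001100000010 → 1000100011110111111001100000000

1000100011110111111001100000000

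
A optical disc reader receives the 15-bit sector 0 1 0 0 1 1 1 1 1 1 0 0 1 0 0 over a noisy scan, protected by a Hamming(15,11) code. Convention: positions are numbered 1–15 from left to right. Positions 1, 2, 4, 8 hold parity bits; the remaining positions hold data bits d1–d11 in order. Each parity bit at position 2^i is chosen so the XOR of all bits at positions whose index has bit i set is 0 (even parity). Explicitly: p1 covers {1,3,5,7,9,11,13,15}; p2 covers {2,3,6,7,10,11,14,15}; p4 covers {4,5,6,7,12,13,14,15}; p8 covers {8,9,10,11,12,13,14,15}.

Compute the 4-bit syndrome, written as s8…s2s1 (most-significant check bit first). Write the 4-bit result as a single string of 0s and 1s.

0000

s1 (pos 1,3,5,7,9,11,13,15): 0⊕0⊕1⊕1⊕1⊕0⊕1⊕0 = 0
s2 (pos 2,3,6,7,10,11,14,15): 1⊕0⊕1⊕1⊕1⊕0⊕0⊕0 = 0
s4 (pos 4,5,6,7,12,13,14,15): 0⊕1⊕1⊕1⊕0⊕1⊕0⊕0 = 0
s8 (pos 8,9,10,11,12,13,14,15): 1⊕1⊕1⊕0⊕0⊕1⊕0⊕0 = 0
Syndrome s8…s1 = 0000 → no error.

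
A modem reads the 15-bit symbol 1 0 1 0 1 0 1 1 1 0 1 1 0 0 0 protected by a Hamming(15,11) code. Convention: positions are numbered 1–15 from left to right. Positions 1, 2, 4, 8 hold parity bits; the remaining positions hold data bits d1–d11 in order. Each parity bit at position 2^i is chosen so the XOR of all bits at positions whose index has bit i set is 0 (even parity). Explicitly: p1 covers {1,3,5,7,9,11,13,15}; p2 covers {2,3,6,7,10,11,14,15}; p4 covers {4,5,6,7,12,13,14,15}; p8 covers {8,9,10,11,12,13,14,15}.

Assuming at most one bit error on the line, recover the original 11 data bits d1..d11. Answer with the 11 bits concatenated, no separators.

s1 (pos 1,3,5,7,9,11,13,15): 1⊕1⊕1⊕1⊕1⊕1⊕0⊕0 = 0
s2 (pos 2,3,6,7,10,11,14,15): 0⊕1⊕0⊕1⊕0⊕1⊕0⊕0 = 1
s4 (pos 4,5,6,7,12,13,14,15): 0⊕1⊕0⊕1⊕1⊕0⊕0⊕0 = 1
s8 (pos 8,9,10,11,12,13,14,15): 1⊕1⊕0⊕1⊕1⊕0⊕0⊕0 = 0
Syndrome s8…s1 = 0110 → error at position 6.
Flip position 6: 101010111011000 → 101011111011000
Read data bits from positions 3,5,6,7,9,10,11,12,13,14,15: 11111011000

11111011000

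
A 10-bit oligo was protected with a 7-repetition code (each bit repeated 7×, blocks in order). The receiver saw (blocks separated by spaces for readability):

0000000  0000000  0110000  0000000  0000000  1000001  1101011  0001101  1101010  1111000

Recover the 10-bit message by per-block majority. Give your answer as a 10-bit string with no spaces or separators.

Block 1 (0000000): 0 ones → 0
Block 2 (0000000): 0 ones → 0
Block 3 (0110000): 2 ones → 0
Block 4 (0000000): 0 ones → 0
Block 5 (0000000): 0 ones → 0
Block 6 (1000001): 2 ones → 0
Block 7 (1101011): 5 ones → 1
Block 8 (0001101): 3 ones → 0
Block 9 (1101010): 4 ones → 1
Block 10 (1111000): 4 ones → 1

0000001011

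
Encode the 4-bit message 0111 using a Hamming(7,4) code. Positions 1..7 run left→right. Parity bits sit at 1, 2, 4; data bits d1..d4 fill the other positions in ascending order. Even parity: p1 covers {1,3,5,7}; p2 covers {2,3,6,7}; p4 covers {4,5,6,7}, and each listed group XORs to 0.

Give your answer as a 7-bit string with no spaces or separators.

0001111

Place data at non-parity positions: p1 p2 0 p4 1 1 1
p1 (pos 1,3,5,7): XOR of data positions = 0⊕1⊕1 = 0
p2 (pos 2,3,6,7): XOR of data positions = 0⊕1⊕1 = 0
p4 (pos 4,5,6,7): XOR of data positions = 1⊕1⊕1 = 1
Codeword: 0001111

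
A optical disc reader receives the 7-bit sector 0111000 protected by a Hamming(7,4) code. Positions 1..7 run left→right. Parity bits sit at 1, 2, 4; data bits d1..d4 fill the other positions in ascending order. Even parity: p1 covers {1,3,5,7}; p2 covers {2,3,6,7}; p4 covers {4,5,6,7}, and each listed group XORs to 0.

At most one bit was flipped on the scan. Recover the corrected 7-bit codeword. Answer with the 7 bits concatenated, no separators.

0111100

s1 (pos 1,3,5,7): 0⊕1⊕0⊕0 = 1
s2 (pos 2,3,6,7): 1⊕1⊕0⊕0 = 0
s4 (pos 4,5,6,7): 1⊕0⊕0⊕0 = 1
Syndrome s4…s1 = 101 → error at position 5.
Flip position 5: 0111000 → 0111100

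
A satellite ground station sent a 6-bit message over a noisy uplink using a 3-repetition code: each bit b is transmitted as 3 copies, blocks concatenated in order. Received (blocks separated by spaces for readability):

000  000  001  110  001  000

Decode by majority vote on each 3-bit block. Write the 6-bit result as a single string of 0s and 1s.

Block 1 (000): 0 ones → 0
Block 2 (000): 0 ones → 0
Block 3 (001): 1 one → 0
Block 4 (110): 2 ones → 1
Block 5 (001): 1 one → 0
Block 6 (000): 0 ones → 0

000100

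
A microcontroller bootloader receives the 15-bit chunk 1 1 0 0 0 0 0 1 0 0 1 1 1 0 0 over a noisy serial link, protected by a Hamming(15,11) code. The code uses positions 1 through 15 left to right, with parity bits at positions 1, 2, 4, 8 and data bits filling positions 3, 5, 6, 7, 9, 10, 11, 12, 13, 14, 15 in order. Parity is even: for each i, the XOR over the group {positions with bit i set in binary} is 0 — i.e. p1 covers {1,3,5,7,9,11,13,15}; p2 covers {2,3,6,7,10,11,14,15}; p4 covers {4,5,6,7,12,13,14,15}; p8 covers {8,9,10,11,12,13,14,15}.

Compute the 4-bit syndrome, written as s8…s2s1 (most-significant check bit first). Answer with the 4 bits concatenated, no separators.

0001

s1 (pos 1,3,5,7,9,11,13,15): 1⊕0⊕0⊕0⊕0⊕1⊕1⊕0 = 1
s2 (pos 2,3,6,7,10,11,14,15): 1⊕0⊕0⊕0⊕0⊕1⊕0⊕0 = 0
s4 (pos 4,5,6,7,12,13,14,15): 0⊕0⊕0⊕0⊕1⊕1⊕0⊕0 = 0
s8 (pos 8,9,10,11,12,13,14,15): 1⊕0⊕0⊕1⊕1⊕1⊕0⊕0 = 0
Syndrome s8…s1 = 0001 → error at position 1.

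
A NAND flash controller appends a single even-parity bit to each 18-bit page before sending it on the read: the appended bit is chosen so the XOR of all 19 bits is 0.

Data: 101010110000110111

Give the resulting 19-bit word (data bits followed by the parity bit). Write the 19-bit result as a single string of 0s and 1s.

XOR of the 18 data bits: 1⊕0⊕1⊕0⊕1⊕0⊕1⊕1⊕0⊕0⊕0⊕0⊕1⊕1⊕0⊕1⊕1⊕1 = 0
Parity bit = 0 (so all 19 bits XOR to 0).

1010101100001101110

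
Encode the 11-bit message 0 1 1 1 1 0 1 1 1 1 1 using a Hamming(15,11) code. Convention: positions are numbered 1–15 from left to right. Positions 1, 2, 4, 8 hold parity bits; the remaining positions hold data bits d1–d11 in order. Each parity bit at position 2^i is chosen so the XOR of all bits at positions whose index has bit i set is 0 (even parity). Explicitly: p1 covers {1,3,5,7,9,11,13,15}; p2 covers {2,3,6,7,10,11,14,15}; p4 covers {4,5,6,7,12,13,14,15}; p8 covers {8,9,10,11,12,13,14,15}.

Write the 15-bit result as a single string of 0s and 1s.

010111101011111

Place data at non-parity positions: p1 p2 0 p4 1 1 1 p8 1 0 1 1 1 1 1
p1 (pos 1,3,5,7,9,11,13,15): XOR of data positions = 0⊕1⊕1⊕1⊕1⊕1⊕1 = 0
p2 (pos 2,3,6,7,10,11,14,15): XOR of data positions = 0⊕1⊕1⊕0⊕1⊕1⊕1 = 1
p4 (pos 4,5,6,7,12,13,14,15): XOR of data positions = 1⊕1⊕1⊕1⊕1⊕1⊕1 = 1
p8 (pos 8,9,10,11,12,13,14,15): XOR of data positions = 1⊕0⊕1⊕1⊕1⊕1⊕1 = 0
Codeword: 010111101011111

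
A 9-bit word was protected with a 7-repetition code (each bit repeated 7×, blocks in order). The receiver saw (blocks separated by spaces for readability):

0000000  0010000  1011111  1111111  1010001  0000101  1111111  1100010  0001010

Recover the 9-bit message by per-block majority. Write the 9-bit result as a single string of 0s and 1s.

Block 1 (0000000): 0 ones → 0
Block 2 (0010000): 1 one → 0
Block 3 (1011111): 6 ones → 1
Block 4 (1111111): 7 ones → 1
Block 5 (1010001): 3 ones → 0
Block 6 (0000101): 2 ones → 0
Block 7 (1111111): 7 ones → 1
Block 8 (1100010): 3 ones → 0
Block 9 (0001010): 2 ones → 0

001100100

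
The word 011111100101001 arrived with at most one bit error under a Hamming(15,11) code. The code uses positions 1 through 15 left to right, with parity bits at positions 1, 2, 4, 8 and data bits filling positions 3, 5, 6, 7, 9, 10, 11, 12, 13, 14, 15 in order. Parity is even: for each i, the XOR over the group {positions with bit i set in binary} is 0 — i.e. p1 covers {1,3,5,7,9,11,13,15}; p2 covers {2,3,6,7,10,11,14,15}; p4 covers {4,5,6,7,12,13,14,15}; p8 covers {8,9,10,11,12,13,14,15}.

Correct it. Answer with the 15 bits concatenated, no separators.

s1 (pos 1,3,5,7,9,11,13,15): 0⊕1⊕1⊕1⊕0⊕0⊕0⊕1 = 0
s2 (pos 2,3,6,7,10,11,14,15): 1⊕1⊕1⊕1⊕1⊕0⊕0⊕1 = 0
s4 (pos 4,5,6,7,12,13,14,15): 1⊕1⊕1⊕1⊕1⊕0⊕0⊕1 = 0
s8 (pos 8,9,10,11,12,13,14,15): 0⊕0⊕1⊕0⊕1⊕0⊕0⊕1 = 1
Syndrome s8…s1 = 1000 → error at position 8.
Flip position 8: 011111100101001 → 011111110101001

011111110101001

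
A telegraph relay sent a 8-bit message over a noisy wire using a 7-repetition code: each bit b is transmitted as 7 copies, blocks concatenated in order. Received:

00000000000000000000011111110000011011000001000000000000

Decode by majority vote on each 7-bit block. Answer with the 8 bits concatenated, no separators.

Block 1 (0000000): 0 ones → 0
Block 2 (0000000): 0 ones → 0
Block 3 (0000000): 0 ones → 0
Block 4 (1111111): 7 ones → 1
Block 5 (0000011): 2 ones → 0
Block 6 (0110000): 2 ones → 0
Block 7 (0100000): 1 one → 0
Block 8 (0000000): 0 ones → 0

00010000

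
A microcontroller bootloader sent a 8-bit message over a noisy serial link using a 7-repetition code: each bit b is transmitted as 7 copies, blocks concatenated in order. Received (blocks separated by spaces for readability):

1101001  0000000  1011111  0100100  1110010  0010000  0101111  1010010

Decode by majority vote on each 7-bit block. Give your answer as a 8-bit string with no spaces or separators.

Block 1 (1101001): 4 ones → 1
Block 2 (0000000): 0 ones → 0
Block 3 (1011111): 6 ones → 1
Block 4 (0100100): 2 ones → 0
Block 5 (1110010): 4 ones → 1
Block 6 (0010000): 1 one → 0
Block 7 (0101111): 5 ones → 1
Block 8 (1010010): 3 ones → 0

10101010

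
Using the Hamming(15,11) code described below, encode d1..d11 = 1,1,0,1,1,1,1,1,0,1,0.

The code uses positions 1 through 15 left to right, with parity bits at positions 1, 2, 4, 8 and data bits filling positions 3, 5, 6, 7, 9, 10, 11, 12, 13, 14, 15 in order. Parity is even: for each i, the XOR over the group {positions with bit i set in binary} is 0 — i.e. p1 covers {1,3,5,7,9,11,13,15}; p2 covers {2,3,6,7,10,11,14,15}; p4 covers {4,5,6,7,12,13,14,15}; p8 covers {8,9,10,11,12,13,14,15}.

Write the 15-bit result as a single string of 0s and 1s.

111010111111010

Place data at non-parity positions: p1 p2 1 p4 1 0 1 p8 1 1 1 1 0 1 0
p1 (pos 1,3,5,7,9,11,13,15): XOR of data positions = 1⊕1⊕1⊕1⊕1⊕0⊕0 = 1
p2 (pos 2,3,6,7,10,11,14,15): XOR of data positions = 1⊕0⊕1⊕1⊕1⊕1⊕0 = 1
p4 (pos 4,5,6,7,12,13,14,15): XOR of data positions = 1⊕0⊕1⊕1⊕0⊕1⊕0 = 0
p8 (pos 8,9,10,11,12,13,14,15): XOR of data positions = 1⊕1⊕1⊕1⊕0⊕1⊕0 = 1
Codeword: 111010111111010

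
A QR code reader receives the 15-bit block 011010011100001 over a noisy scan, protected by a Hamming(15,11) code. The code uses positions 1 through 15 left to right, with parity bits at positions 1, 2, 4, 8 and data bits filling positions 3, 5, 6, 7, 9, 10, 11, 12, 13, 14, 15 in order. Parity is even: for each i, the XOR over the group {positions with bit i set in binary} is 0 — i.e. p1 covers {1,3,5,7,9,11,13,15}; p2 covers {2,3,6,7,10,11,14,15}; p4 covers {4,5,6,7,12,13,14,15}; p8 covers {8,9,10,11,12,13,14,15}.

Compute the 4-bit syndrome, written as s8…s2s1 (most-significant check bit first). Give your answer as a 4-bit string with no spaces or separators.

s1 (pos 1,3,5,7,9,11,13,15): 0⊕1⊕1⊕0⊕1⊕0⊕0⊕1 = 0
s2 (pos 2,3,6,7,10,11,14,15): 1⊕1⊕0⊕0⊕1⊕0⊕0⊕1 = 0
s4 (pos 4,5,6,7,12,13,14,15): 0⊕1⊕0⊕0⊕0⊕0⊕0⊕1 = 0
s8 (pos 8,9,10,11,12,13,14,15): 1⊕1⊕1⊕0⊕0⊕0⊕0⊕1 = 0
Syndrome s8…s1 = 0000 → no error.

0000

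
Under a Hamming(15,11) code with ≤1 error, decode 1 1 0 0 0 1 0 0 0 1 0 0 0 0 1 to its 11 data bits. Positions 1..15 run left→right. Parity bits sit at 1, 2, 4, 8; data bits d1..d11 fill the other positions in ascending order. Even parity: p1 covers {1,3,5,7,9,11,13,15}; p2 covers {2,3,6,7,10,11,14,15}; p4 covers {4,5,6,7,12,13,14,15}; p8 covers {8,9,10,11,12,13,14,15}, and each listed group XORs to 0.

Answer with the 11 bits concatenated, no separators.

00100100001

s1 (pos 1,3,5,7,9,11,13,15): 1⊕0⊕0⊕0⊕0⊕0⊕0⊕1 = 0
s2 (pos 2,3,6,7,10,11,14,15): 1⊕0⊕1⊕0⊕1⊕0⊕0⊕1 = 0
s4 (pos 4,5,6,7,12,13,14,15): 0⊕0⊕1⊕0⊕0⊕0⊕0⊕1 = 0
s8 (pos 8,9,10,11,12,13,14,15): 0⊕0⊕1⊕0⊕0⊕0⊕0⊕1 = 0
Syndrome s8…s1 = 0000 → no error.
Read data bits from positions 3,5,6,7,9,10,11,12,13,14,15: 00100100001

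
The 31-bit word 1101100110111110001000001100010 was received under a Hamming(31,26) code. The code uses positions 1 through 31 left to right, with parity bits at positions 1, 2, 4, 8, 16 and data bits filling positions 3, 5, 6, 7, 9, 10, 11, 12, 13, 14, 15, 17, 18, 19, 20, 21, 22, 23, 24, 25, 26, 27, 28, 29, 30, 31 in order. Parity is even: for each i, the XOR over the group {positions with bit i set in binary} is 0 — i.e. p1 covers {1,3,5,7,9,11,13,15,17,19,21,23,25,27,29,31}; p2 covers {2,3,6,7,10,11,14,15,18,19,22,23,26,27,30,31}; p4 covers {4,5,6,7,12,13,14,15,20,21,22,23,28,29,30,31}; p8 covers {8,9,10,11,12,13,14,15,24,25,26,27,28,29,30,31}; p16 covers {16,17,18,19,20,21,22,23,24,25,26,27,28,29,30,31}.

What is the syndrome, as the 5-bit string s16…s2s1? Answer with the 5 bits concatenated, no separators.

s1 (pos 1,3,5,7,9,11,13,15,17,19,21,23,25,27,29,31): 1⊕0⊕1⊕0⊕1⊕1⊕1⊕1⊕0⊕1⊕0⊕0⊕1⊕0⊕0⊕0 = 0
s2 (pos 2,3,6,7,10,11,14,15,18,19,22,23,26,27,30,31): 1⊕0⊕0⊕0⊕0⊕1⊕1⊕1⊕0⊕1⊕0⊕0⊕1⊕0⊕1⊕0 = 1
s4 (pos 4,5,6,7,12,13,14,15,20,21,22,23,28,29,30,31): 1⊕1⊕0⊕0⊕1⊕1⊕1⊕1⊕0⊕0⊕0⊕0⊕0⊕0⊕1⊕0 = 1
s8 (pos 8,9,10,11,12,13,14,15,24,25,26,27,28,29,30,31): 1⊕1⊕0⊕1⊕1⊕1⊕1⊕1⊕0⊕1⊕1⊕0⊕0⊕0⊕1⊕0 = 0
s16 (pos 16,17,18,19,20,21,22,23,24,25,26,27,28,29,30,31): 0⊕0⊕0⊕1⊕0⊕0⊕0⊕0⊕0⊕1⊕1⊕0⊕0⊕0⊕1⊕0 = 0
Syndrome s16…s1 = 00110 → error at position 6.

00110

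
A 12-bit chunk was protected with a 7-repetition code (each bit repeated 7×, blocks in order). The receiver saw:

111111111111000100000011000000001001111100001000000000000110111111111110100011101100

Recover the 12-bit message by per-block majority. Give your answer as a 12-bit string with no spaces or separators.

Block 1 (1111111): 7 ones → 1
Block 2 (1111100): 5 ones → 1
Block 3 (0100000): 1 one → 0
Block 4 (0110000): 2 ones → 0
Block 5 (0000100): 1 one → 0
Block 6 (1111100): 5 ones → 1
Block 7 (0010000): 1 one → 0
Block 8 (0000000): 0 ones → 0
Block 9 (0110111): 5 ones → 1
Block 10 (1111111): 7 ones → 1
Block 11 (1010001): 3 ones → 0
Block 12 (1101100): 4 ones → 1

110001001101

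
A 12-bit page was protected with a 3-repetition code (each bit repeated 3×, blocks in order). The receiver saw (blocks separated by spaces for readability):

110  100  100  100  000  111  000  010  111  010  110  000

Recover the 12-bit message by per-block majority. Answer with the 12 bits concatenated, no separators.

Block 1 (110): 2 ones → 1
Block 2 (100): 1 one → 0
Block 3 (100): 1 one → 0
Block 4 (100): 1 one → 0
Block 5 (000): 0 ones → 0
Block 6 (111): 3 ones → 1
Block 7 (000): 0 ones → 0
Block 8 (010): 1 one → 0
Block 9 (111): 3 ones → 1
Block 10 (010): 1 one → 0
Block 11 (110): 2 ones → 1
Block 12 (000): 0 ones → 0

100001001010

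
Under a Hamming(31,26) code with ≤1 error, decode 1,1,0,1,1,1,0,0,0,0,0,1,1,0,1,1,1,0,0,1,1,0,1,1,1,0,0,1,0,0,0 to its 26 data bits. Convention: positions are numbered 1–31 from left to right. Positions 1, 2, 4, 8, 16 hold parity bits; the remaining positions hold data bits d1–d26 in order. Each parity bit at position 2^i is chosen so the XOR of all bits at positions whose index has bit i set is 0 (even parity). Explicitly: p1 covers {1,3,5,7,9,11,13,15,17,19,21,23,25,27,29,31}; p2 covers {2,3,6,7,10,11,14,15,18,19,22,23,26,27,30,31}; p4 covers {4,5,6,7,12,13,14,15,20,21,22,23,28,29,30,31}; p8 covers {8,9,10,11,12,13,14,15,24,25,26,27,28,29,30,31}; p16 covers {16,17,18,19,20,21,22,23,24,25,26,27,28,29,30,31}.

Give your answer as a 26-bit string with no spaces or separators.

s1 (pos 1,3,5,7,9,11,13,15,17,19,21,23,25,27,29,31): 1⊕0⊕1⊕0⊕0⊕0⊕1⊕1⊕1⊕0⊕1⊕1⊕1⊕0⊕0⊕0 = 0
s2 (pos 2,3,6,7,10,11,14,15,18,19,22,23,26,27,30,31): 1⊕0⊕1⊕0⊕0⊕0⊕0⊕1⊕0⊕0⊕0⊕1⊕0⊕0⊕0⊕0 = 0
s4 (pos 4,5,6,7,12,13,14,15,20,21,22,23,28,29,30,31): 1⊕1⊕1⊕0⊕1⊕1⊕0⊕1⊕1⊕1⊕0⊕1⊕1⊕0⊕0⊕0 = 0
s8 (pos 8,9,10,11,12,13,14,15,24,25,26,27,28,29,30,31): 0⊕0⊕0⊕0⊕1⊕1⊕0⊕1⊕1⊕1⊕0⊕0⊕1⊕0⊕0⊕0 = 0
s16 (pos 16,17,18,19,20,21,22,23,24,25,26,27,28,29,30,31): 1⊕1⊕0⊕0⊕1⊕1⊕0⊕1⊕1⊕1⊕0⊕0⊕1⊕0⊕0⊕0 = 0
Syndrome s16…s1 = 00000 → no error.
Read data bits from positions 3,5,6,7,9,10,11,12,13,14,15,17,18,19,20,21,22,23,24,25,26,27,28,29,30,31: 01100001101100110111001000

01100001101100110111001000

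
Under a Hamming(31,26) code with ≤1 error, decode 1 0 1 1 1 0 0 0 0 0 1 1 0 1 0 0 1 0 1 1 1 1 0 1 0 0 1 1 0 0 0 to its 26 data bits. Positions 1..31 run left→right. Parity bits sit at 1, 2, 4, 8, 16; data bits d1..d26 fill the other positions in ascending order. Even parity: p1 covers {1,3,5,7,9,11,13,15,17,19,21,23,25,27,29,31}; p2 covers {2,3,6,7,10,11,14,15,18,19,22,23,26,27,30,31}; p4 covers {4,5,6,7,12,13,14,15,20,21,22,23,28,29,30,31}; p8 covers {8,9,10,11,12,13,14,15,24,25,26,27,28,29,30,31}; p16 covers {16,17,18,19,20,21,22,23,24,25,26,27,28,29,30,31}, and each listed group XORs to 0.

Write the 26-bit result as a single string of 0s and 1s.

11000011010101111010011000

s1 (pos 1,3,5,7,9,11,13,15,17,19,21,23,25,27,29,31): 1⊕1⊕1⊕0⊕0⊕1⊕0⊕0⊕1⊕1⊕1⊕0⊕0⊕1⊕0⊕0 = 0
s2 (pos 2,3,6,7,10,11,14,15,18,19,22,23,26,27,30,31): 0⊕1⊕0⊕0⊕0⊕1⊕1⊕0⊕0⊕1⊕1⊕0⊕0⊕1⊕0⊕0 = 0
s4 (pos 4,5,6,7,12,13,14,15,20,21,22,23,28,29,30,31): 1⊕1⊕0⊕0⊕1⊕0⊕1⊕0⊕1⊕1⊕1⊕0⊕1⊕0⊕0⊕0 = 0
s8 (pos 8,9,10,11,12,13,14,15,24,25,26,27,28,29,30,31): 0⊕0⊕0⊕1⊕1⊕0⊕1⊕0⊕1⊕0⊕0⊕1⊕1⊕0⊕0⊕0 = 0
s16 (pos 16,17,18,19,20,21,22,23,24,25,26,27,28,29,30,31): 0⊕1⊕0⊕1⊕1⊕1⊕1⊕0⊕1⊕0⊕0⊕1⊕1⊕0⊕0⊕0 = 0
Syndrome s16…s1 = 00000 → no error.
Read data bits from positions 3,5,6,7,9,10,11,12,13,14,15,17,18,19,20,21,22,23,24,25,26,27,28,29,30,31: 11000011010101111010011000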